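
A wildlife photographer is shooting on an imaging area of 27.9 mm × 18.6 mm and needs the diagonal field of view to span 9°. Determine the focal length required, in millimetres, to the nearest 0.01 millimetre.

Sensor diagonal = √(27.9² + 18.6²) = √1124.3700 ≈ 33.5316 mm.
From α = 2·arctan(d/2f) we get f = d / (2·tan(α/2)).
With d = 33.5316 mm and α/2 = 4.5°, tan(α/2) ≈ 0.07870, so f ≈ 33.5316 / 0.15740 ≈ 213.0299 mm.

213.03 mm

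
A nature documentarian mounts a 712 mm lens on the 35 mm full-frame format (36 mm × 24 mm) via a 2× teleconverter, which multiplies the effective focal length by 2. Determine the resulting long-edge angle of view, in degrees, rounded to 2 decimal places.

1.45°

Effective focal length f = 712 × 2 = 1424 mm.
α = 2·arctan(36 / (2 × 1424)) = 2·arctan(0.01264) ≈ 1.4484°.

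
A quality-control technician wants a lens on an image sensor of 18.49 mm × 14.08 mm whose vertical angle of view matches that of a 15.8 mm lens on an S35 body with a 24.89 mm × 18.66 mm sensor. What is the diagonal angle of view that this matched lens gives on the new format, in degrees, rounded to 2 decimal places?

88.53°

Equal vertical AOV ⇒ f₂ = f₁ · 14.08/18.66 = 15.8 × 0.75456 ≈ 11.9220 mm.
Sensor diagonal = √(18.49² + 14.08²) = √540.1265 ≈ 23.2406 mm.
Diagonal AOV on the new format = 2·arctan(23.2406 / (2 × 11.9220)) = 2·arctan(0.97470) ≈ 88.5318°.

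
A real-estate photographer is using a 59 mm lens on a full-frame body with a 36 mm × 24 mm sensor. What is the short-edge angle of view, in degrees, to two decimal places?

Angle of view α = 2·arctan(h/2f) with h = 24 mm and f = 59 mm.
h/2f = 0.20339; arctan(0.20339) ≈ 11.4966°, so α ≈ 22.9931°.

22.99°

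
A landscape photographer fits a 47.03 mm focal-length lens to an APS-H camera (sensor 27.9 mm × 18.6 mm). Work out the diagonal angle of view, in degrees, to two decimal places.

39.24°

Sensor diagonal = √(27.9² + 18.6²) = √1124.3700 ≈ 33.5316 mm.
Angle of view α = 2·arctan(d/2f) with d = 33.5316 mm and f = 47.03 mm.
d/2f = 0.35649; arctan(0.35649) ≈ 19.6207°, so α ≈ 39.2415°.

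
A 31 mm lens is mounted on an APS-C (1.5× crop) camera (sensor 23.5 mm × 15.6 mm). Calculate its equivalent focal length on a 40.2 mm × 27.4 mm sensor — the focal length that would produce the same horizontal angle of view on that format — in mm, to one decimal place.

53.0 mm

Equal angle of view means equal width/f ratio, so f₂ = f₁ · (width₂/width₁) = 31 × 40.2/23.5.
f₂ = 31 × 1.71064 ≈ 53.030 mm.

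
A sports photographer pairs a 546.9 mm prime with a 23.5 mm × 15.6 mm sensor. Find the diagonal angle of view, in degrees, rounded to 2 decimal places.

Sensor diagonal = √(23.5² + 15.6²) = √795.6100 ≈ 28.2066 mm.
Angle of view α = 2·arctan(d/2f) with d = 28.2066 mm and f = 546.9 mm.
d/2f = 0.02579; arctan(0.02579) ≈ 1.4772°, so α ≈ 2.9544°.

2.95°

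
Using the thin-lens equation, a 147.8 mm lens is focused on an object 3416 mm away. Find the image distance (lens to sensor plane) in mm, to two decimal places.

154.48 mm

1/dᵢ = 1/f − 1/dₒ = 1/147.8 − 1/3416 = 0.0064732 mm⁻¹.
dᵢ = 1/0.0064732 ≈ 154.4841 mm.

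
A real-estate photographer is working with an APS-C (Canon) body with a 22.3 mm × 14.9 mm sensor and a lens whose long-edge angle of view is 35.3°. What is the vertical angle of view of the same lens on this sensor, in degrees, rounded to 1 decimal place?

24.0°

From the long-edge AOV: f = 22.3 / (2·tan(17.65°)) = 22.3 / 0.63636 ≈ 35.0431 mm.
Vertical AOV = 2·arctan(14.9 / (2 × 35.0431)) = 2·arctan(0.21260) ≈ 24.0042°.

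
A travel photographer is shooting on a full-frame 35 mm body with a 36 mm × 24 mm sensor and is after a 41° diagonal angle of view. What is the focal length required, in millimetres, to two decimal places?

57.86 mm

Sensor diagonal = √(36² + 24²) = √1872.0000 ≈ 43.2666 mm.
From α = 2·arctan(d/2f) we get f = d / (2·tan(α/2)).
With d = 43.2666 mm and α/2 = 20.5°, tan(α/2) ≈ 0.37388, so f ≈ 43.2666 / 0.74777 ≈ 57.8609 mm.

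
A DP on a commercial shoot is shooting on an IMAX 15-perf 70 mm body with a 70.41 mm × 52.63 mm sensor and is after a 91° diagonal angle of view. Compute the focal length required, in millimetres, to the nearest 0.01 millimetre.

Sensor diagonal = √(70.41² + 52.63²) = √7727.4850 ≈ 87.9061 mm.
From α = 2·arctan(d/2f) we get f = d / (2·tan(α/2)).
With d = 87.9061 mm and α/2 = 45.5°, tan(α/2) ≈ 1.01761, so f ≈ 87.9061 / 2.03521 ≈ 43.1925 mm.

43.19 mm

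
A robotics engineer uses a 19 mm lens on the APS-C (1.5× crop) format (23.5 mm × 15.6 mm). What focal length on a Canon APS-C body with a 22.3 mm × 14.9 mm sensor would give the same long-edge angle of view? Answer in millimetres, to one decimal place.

Equal angle of view means equal width/f ratio, so f₂ = f₁ · (width₂/width₁) = 19 × 22.3/23.5.
f₂ = 19 × 0.94894 ≈ 18.030 mm.

18.0 mm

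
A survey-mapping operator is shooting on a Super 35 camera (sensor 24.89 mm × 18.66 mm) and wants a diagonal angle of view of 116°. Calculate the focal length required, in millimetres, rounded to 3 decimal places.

Sensor diagonal = √(24.89² + 18.66²) = √967.7077 ≈ 31.1080 mm.
From α = 2·arctan(d/2f) we get f = d / (2·tan(α/2)).
With d = 31.1080 mm and α/2 = 58°, tan(α/2) ≈ 1.60033, so f ≈ 31.1080 / 3.20067 ≈ 9.7192 mm.

9.719 mm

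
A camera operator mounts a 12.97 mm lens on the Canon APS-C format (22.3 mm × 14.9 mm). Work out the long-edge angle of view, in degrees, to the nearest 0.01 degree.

Angle of view α = 2·arctan(w/2f) with w = 22.3 mm and f = 12.97 mm.
w/2f = 0.85968; arctan(0.85968) ≈ 40.6849°, so α ≈ 81.3697°.

81.37°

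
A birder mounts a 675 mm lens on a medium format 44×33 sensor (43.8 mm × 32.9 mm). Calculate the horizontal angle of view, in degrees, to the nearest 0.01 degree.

3.72°

Angle of view α = 2·arctan(w/2f) with w = 43.8 mm and f = 675 mm.
w/2f = 0.03244; arctan(0.03244) ≈ 1.8583°, so α ≈ 3.7166°.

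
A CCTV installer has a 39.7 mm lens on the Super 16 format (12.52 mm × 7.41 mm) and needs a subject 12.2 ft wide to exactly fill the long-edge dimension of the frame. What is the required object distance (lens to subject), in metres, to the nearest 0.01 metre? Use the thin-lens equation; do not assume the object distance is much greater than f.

W: 12.2 ft × 304.8 mm/ft = 3718.56 mm.
Magnification m = w/W = dᵢ/dₒ; combined with 1/f = 1/dₒ + 1/dᵢ this gives dₒ = f·(1 + W/w).
dₒ = 39.7 mm × (1 + 3718.56/12.52) = 39.7 × 298.0096 ≈ 11830.980 mm = 11.831 m.

11.83 m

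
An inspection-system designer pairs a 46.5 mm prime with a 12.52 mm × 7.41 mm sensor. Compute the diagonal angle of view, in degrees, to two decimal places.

17.78°

Sensor diagonal = √(12.52² + 7.41²) = √211.6585 ≈ 14.5485 mm.
Angle of view α = 2·arctan(d/2f) with d = 14.5485 mm and f = 46.5 mm.
d/2f = 0.15644; arctan(0.15644) ≈ 8.8910°, so α ≈ 17.7821°.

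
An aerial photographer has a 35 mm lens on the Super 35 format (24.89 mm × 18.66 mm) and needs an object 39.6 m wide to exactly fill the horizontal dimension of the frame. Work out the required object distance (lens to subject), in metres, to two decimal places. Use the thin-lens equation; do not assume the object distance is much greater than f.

W: 39.6 m = 39600 mm.
Magnification m = w/W = dᵢ/dₒ; combined with 1/f = 1/dₒ + 1/dᵢ this gives dₒ = f·(1 + W/w).
dₒ = 35 mm × (1 + 39600/24.89) = 35 × 1592.0004 ≈ 55720.014 mm = 55.72 m.

55.72 m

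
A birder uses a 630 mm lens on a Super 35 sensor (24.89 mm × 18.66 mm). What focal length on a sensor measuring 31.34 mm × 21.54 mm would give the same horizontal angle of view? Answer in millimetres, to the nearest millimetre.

Equal angle of view means equal width/f ratio, so f₂ = f₁ · (width₂/width₁) = 630 × 31.34/24.89.
f₂ = 630 × 1.25914 ≈ 793.258 mm.

793 mm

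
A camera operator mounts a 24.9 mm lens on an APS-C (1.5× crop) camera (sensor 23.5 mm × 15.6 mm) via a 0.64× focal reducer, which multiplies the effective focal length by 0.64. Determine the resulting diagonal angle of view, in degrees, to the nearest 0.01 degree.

83.02°

Effective focal length f = 24.9 × 0.64 = 15.936 mm.
Sensor diagonal = √(23.5² + 15.6²) = √795.6100 ≈ 28.2066 mm.
α = 2·arctan(28.207 / (2 × 15.936)) = 2·arctan(0.88499) ≈ 83.0173°.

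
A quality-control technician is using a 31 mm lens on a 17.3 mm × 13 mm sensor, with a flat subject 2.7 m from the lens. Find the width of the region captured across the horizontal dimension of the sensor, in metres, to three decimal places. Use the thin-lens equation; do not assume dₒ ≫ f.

1.489 m

dₒ: 2.7 m = 2700 mm.
Similar triangles through the lens centre give W/dₒ = w/dᵢ; with 1/f = 1/dₒ + 1/dᵢ this gives W = w·(dₒ − f)/f.
W = 17.3 mm × (2700 − 31) / 31 = 17.3 × 86.0968 ≈ 1489.474 mm = 1.48947 m.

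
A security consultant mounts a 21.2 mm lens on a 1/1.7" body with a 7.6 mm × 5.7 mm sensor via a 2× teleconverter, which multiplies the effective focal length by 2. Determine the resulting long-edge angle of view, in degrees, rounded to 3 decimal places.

Effective focal length f = 21.2 × 2 = 42.4 mm.
α = 2·arctan(7.6 / (2 × 42.4)) = 2·arctan(0.08962) ≈ 10.2426°.

10.243°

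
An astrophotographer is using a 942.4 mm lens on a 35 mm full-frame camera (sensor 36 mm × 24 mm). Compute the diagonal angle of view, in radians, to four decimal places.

Sensor diagonal = √(36² + 24²) = √1872.0000 ≈ 43.2666 mm.
Angle of view α = 2·arctan(d/2f) with d = 43.2666 mm and f = 942.4 mm.
d/2f = 0.02296; arctan(0.02296) ≈ 0.0230 rad, so α ≈ 0.0459 rad.

0.0459 rad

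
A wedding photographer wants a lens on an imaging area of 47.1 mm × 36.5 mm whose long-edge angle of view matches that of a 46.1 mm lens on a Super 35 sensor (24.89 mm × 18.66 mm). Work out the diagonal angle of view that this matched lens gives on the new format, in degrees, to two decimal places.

Equal long-edge AOV ⇒ f₂ = f₁ · 47.1/24.89 = 46.1 × 1.89233 ≈ 87.2362 mm.
Sensor diagonal = √(47.1² + 36.5²) = √3550.6600 ≈ 59.5874 mm.
Diagonal AOV on the new format = 2·arctan(59.5874 / (2 × 87.2362)) = 2·arctan(0.34153) ≈ 37.7131°.

37.71°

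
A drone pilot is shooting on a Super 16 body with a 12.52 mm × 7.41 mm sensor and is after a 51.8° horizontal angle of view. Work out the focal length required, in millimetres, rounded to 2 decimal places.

12.89 mm

From α = 2·arctan(w/2f) we get f = w / (2·tan(α/2)).
With w = 12.52 mm and α/2 = 25.9°, tan(α/2) ≈ 0.48557, so f ≈ 12.52 / 0.97115 ≈ 12.8920 mm.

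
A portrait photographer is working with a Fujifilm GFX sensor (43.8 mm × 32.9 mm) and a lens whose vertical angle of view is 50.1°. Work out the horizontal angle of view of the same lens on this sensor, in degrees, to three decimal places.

63.781°

From the vertical AOV: f = 32.9 / (2·tan(25.05°)) = 32.9 / 0.93474 ≈ 35.1969 mm.
Horizontal AOV = 2·arctan(43.8 / (2 × 35.1969)) = 2·arctan(0.62221) ≈ 63.7809°.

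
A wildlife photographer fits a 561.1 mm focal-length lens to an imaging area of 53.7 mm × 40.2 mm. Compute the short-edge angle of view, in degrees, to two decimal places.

Angle of view α = 2·arctan(h/2f) with h = 40.2 mm and f = 561.1 mm.
h/2f = 0.03582; arctan(0.03582) ≈ 2.0516°, so α ≈ 4.1032°.

4.10°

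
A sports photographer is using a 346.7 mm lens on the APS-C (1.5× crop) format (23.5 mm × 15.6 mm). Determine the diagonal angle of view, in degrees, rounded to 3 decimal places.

4.659°

Sensor diagonal = √(23.5² + 15.6²) = √795.6100 ≈ 28.2066 mm.
Angle of view α = 2·arctan(d/2f) with d = 28.2066 mm and f = 346.7 mm.
d/2f = 0.04068; arctan(0.04068) ≈ 2.3294°, so α ≈ 4.6589°.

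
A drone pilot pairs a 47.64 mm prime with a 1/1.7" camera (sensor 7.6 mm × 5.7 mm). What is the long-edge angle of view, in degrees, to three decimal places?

9.121°

Angle of view α = 2·arctan(w/2f) with w = 7.6 mm and f = 47.64 mm.
w/2f = 0.07976; arctan(0.07976) ≈ 4.5605°, so α ≈ 9.1211°.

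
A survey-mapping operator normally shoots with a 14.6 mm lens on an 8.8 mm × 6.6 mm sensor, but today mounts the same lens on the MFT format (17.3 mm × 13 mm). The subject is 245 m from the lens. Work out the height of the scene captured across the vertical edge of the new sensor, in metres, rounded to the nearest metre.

The focal length stays 14.6 mm; the relevant sensor dimension is now h = 13 mm. Object distance dₒ = 245 m = 245000 mm.
Thin-lens field height W = h·(dₒ − f)/f = 13 × (245000 − 14.6)/14.6 ≈ 218137.685 mm = 218.138 m.

218 m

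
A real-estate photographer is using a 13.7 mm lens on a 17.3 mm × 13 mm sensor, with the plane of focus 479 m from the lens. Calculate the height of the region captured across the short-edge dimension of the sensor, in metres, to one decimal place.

454.5 m

dₒ: 479 m = 479000 mm.
Similar triangles through the lens centre give W/dₒ = h/dᵢ; with 1/f = 1/dₒ + 1/dᵢ this gives W = h·(dₒ − f)/f.
W = 13 mm × (479000 − 13.7) / 13.7 = 13 × 34962.5036 ≈ 454512.547 mm = 454.513 m.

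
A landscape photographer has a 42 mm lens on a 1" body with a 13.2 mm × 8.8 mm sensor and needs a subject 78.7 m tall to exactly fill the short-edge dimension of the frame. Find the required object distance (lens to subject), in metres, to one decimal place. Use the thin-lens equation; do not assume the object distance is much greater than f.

W: 78.7 m = 78700 mm.
Magnification m = h/W = dᵢ/dₒ; combined with 1/f = 1/dₒ + 1/dᵢ this gives dₒ = f·(1 + W/h).
dₒ = 42 mm × (1 + 78700/8.8) = 42 × 8944.1818 ≈ 375655.636 mm = 375.656 m.

375.7 m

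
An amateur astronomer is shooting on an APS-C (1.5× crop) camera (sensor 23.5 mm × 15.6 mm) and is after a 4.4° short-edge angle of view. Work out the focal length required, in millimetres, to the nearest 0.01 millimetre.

203.04 mm

From α = 2·arctan(h/2f) we get f = h / (2·tan(α/2)).
With h = 15.6 mm and α/2 = 2.2°, tan(α/2) ≈ 0.03842, so f ≈ 15.6 / 0.07683 ≈ 203.0397 mm.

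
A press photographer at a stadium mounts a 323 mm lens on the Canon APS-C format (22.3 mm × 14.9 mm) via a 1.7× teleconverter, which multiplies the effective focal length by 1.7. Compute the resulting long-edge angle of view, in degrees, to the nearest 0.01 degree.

2.33°

Effective focal length f = 323 × 1.7 = 549.1 mm.
α = 2·arctan(22.3 / (2 × 549.1)) = 2·arctan(0.02031) ≈ 2.3266°.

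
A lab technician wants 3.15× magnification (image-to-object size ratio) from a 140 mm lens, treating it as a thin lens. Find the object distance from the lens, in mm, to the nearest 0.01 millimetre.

184.44 mm

With m = dᵢ/dₒ and 1/f = 1/dₒ + 1/dᵢ, substituting dᵢ = m·dₒ gives 1/f = (1 + 1/m)/dₒ, hence dₒ = f·(1 + 1/m).
dₒ = 140 × (1 + 1/3.15) = 140 × 1.31746 ≈ 184.444 mm.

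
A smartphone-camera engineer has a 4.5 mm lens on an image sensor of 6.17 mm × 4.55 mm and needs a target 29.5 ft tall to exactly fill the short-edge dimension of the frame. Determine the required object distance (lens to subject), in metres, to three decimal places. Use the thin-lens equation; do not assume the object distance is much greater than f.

W: 29.5 ft × 304.8 mm/ft = 8991.60 mm.
Magnification m = h/W = dᵢ/dₒ; combined with 1/f = 1/dₒ + 1/dᵢ this gives dₒ = f·(1 + W/h).
dₒ = 4.5 mm × (1 + 8991.6/4.55) = 4.5 × 1977.1758 ≈ 8897.291 mm = 8.89729 m.

8.897 m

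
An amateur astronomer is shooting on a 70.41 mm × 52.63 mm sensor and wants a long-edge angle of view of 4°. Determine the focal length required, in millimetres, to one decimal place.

From α = 2·arctan(w/2f) we get f = w / (2·tan(α/2)).
With w = 70.41 mm and α/2 = 2°, tan(α/2) ≈ 0.03492, so f ≈ 70.41 / 0.06984 ≈ 1008.1393 mm.

1008.1 mm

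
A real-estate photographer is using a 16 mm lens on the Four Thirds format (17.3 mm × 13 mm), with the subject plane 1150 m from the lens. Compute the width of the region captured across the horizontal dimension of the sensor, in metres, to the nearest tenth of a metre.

dₒ: 1150 m = 1.15e+06 mm.
Similar triangles through the lens centre give W/dₒ = w/dᵢ; with 1/f = 1/dₒ + 1/dᵢ this gives W = w·(dₒ − f)/f.
W = 17.3 mm × (1.15e+06 − 16) / 16 = 17.3 × 71874.0000 ≈ 1243420.200 mm = 1243.42 m.

1243.4 m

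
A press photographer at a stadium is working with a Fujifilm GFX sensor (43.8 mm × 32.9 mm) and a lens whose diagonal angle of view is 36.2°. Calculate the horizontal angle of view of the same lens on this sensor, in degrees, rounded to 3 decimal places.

29.292°

Sensor diagonal = √(43.8² + 32.9²) = √3000.8500 ≈ 54.7800 mm.
From the diagonal AOV: f = 54.7800 / (2·tan(18.1°)) = 54.7800 / 0.65370 ≈ 83.7998 mm.
Horizontal AOV = 2·arctan(43.8 / (2 × 83.7998)) = 2·arctan(0.26134) ≈ 29.2919°.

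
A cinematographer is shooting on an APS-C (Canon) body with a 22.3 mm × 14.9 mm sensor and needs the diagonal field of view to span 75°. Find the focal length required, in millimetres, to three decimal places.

17.476 mm

Sensor diagonal = √(22.3² + 14.9²) = √719.3000 ≈ 26.8198 mm.
From α = 2·arctan(d/2f) we get f = d / (2·tan(α/2)).
With d = 26.8198 mm and α/2 = 37.5°, tan(α/2) ≈ 0.76733, so f ≈ 26.8198 / 1.53465 ≈ 17.4761 mm.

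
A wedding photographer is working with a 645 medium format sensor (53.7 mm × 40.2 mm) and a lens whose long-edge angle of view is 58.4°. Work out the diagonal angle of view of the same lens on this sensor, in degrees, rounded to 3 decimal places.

From the long-edge AOV: f = 53.7 / (2·tan(29.2°)) = 53.7 / 1.11776 ≈ 48.0424 mm.
Sensor diagonal = √(53.7² + 40.2²) = √4499.7300 ≈ 67.0800 mm.
Diagonal AOV = 2·arctan(67.0800 / (2 × 48.0424)) = 2·arctan(0.69813) ≈ 69.8404°.

69.840°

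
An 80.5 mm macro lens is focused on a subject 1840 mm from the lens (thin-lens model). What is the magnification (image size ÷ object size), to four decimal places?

Thin lens: 1/f = 1/dₒ + 1/dᵢ → 1/dᵢ = 1/80.5 − 1/1840 = 0.0118789 mm⁻¹, so dᵢ ≈ 84.1830 mm.
Magnification m = dᵢ/dₒ = 84.1830/1840 ≈ 0.04575.

0.0458×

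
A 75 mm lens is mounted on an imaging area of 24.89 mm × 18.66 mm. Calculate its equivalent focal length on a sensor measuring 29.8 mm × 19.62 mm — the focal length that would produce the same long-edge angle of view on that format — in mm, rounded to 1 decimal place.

89.8 mm

Equal angle of view means equal width/f ratio, so f₂ = f₁ · (width₂/width₁) = 75 × 29.8/24.89.
f₂ = 75 × 1.19727 ≈ 89.795 mm.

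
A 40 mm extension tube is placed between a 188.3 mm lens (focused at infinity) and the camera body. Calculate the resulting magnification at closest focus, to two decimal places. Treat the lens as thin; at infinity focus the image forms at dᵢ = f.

The tube moves the image plane from f to f + e, so dᵢ = 188.3 + 40 = 228.3 mm. Focus is achieved when 1/f = 1/dₒ + 1/dᵢ, giving dₒ = 1/(1/f − 1/(f+e)).
Magnification m = dᵢ/dₒ = (f+e)·(1/f − 1/(f+e)) = e/f = 40/188.3 ≈ 0.2124.

0.21×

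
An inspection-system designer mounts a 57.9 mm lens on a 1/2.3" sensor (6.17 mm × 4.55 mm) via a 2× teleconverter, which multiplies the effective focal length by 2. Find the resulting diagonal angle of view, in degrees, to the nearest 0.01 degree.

3.79°

Effective focal length f = 57.9 × 2 = 115.8 mm.
Sensor diagonal = √(6.17² + 4.55²) = √58.7714 ≈ 7.6663 mm.
α = 2·arctan(7.666 / (2 × 115.8)) = 2·arctan(0.03310) ≈ 3.7917°.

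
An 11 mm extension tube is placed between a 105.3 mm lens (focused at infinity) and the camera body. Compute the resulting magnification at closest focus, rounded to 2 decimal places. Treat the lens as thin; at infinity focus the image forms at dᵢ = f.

0.10×

The tube moves the image plane from f to f + e, so dᵢ = 105.3 + 11 = 116.3 mm. Focus is achieved when 1/f = 1/dₒ + 1/dᵢ, giving dₒ = 1/(1/f − 1/(f+e)).
Magnification m = dᵢ/dₒ = (f+e)·(1/f − 1/(f+e)) = e/f = 11/105.3 ≈ 0.1045.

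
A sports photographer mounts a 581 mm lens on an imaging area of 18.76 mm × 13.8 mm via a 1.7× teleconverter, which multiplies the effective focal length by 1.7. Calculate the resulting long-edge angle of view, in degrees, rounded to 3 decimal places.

Effective focal length f = 581 × 1.7 = 987.7 mm.
α = 2·arctan(18.76 / (2 × 987.7)) = 2·arctan(0.00950) ≈ 1.0882°.

1.088°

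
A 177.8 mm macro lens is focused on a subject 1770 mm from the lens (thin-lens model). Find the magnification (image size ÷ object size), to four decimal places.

0.1117×

Thin lens: 1/f = 1/dₒ + 1/dᵢ → 1/dᵢ = 1/177.8 − 1/1770 = 0.0050593 mm⁻¹, so dᵢ ≈ 197.6548 mm.
Magnification m = dᵢ/dₒ = 197.6548/1770 ≈ 0.11167.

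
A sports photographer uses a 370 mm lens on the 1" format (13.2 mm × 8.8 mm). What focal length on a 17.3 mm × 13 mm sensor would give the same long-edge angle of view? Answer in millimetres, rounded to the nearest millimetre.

Equal angle of view means equal width/f ratio, so f₂ = f₁ · (width₂/width₁) = 370 × 17.3/13.2.
f₂ = 370 × 1.31061 ≈ 484.924 mm.

485 mm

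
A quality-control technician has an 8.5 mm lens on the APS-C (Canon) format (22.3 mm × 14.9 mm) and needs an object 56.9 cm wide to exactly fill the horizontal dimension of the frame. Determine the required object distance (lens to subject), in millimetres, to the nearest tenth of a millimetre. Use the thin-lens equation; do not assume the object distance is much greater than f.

W: 56.9 cm = 569 mm.
Magnification m = w/W = dᵢ/dₒ; combined with 1/f = 1/dₒ + 1/dᵢ this gives dₒ = f·(1 + W/w).
dₒ = 8.5 mm × (1 + 569/22.3) = 8.5 × 26.5157 ≈ 225.383 mm.

225.4 mm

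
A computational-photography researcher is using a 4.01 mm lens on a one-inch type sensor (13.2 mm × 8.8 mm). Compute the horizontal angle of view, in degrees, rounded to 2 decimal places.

Angle of view α = 2·arctan(w/2f) with w = 13.2 mm and f = 4.01 mm.
w/2f = 1.64589; arctan(1.64589) ≈ 58.7181°, so α ≈ 117.4363°.

117.44°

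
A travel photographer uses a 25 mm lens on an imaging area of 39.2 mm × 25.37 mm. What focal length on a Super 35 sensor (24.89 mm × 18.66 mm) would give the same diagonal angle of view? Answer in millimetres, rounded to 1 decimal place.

Sensor diagonal = √(39.2² + 25.37²) = √2180.2769 ≈ 46.6934 mm.
Sensor diagonal = √(24.89² + 18.66²) = √967.7077 ≈ 31.1080 mm.
Equal angle of view means equal diagonal/f ratio, so f₂ = f₁ · (diagonal₂/diagonal₁) = 25 × 31.1080/46.6934.
f₂ = 25 × 0.66622 ≈ 16.655 mm.

16.7 mm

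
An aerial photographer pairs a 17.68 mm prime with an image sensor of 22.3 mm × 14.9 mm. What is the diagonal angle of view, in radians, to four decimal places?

1.2978 rad

Sensor diagonal = √(22.3² + 14.9²) = √719.3000 ≈ 26.8198 mm.
Angle of view α = 2·arctan(d/2f) with d = 26.8198 mm and f = 17.68 mm.
d/2f = 0.75848; arctan(0.75848) ≈ 0.6489 rad, so α ≈ 1.2978 rad.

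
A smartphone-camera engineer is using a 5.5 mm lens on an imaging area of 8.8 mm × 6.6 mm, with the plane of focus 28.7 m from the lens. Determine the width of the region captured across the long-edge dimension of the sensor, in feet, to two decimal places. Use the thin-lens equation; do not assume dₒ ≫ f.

150.63 ft

dₒ: 28.7 m = 28700 mm.
Similar triangles through the lens centre give W/dₒ = w/dᵢ; with 1/f = 1/dₒ + 1/dᵢ this gives W = w·(dₒ − f)/f.
W = 8.8 mm × (28700 − 5.5) / 5.5 = 8.8 × 5217.1818 ≈ 45911.200 mm = 45911.200/304.8 ft = 150.627 ft.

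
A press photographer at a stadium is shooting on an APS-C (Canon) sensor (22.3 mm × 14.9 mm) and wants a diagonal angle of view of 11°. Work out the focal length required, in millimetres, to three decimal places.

139.267 mm

Sensor diagonal = √(22.3² + 14.9²) = √719.3000 ≈ 26.8198 mm.
From α = 2·arctan(d/2f) we get f = d / (2·tan(α/2)).
With d = 26.8198 mm and α/2 = 5.5°, tan(α/2) ≈ 0.09629, so f ≈ 26.8198 / 0.19258 ≈ 139.2670 mm.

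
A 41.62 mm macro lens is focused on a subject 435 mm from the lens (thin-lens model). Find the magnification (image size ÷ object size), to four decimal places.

0.1058×

Thin lens: 1/f = 1/dₒ + 1/dᵢ → 1/dᵢ = 1/41.62 − 1/435 = 0.0217281 mm⁻¹, so dᵢ ≈ 46.0234 mm.
Magnification m = dᵢ/dₒ = 46.0234/435 ≈ 0.10580.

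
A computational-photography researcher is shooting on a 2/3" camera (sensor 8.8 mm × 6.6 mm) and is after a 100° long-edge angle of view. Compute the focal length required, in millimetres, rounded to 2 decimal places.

From α = 2·arctan(w/2f) we get f = w / (2·tan(α/2)).
With w = 8.8 mm and α/2 = 50°, tan(α/2) ≈ 1.19175, so f ≈ 8.8 / 2.38351 ≈ 3.6920 mm.

3.69 mm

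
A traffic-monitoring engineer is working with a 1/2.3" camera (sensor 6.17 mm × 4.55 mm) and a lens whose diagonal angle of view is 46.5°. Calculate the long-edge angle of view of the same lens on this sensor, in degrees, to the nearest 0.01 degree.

38.15°

Sensor diagonal = √(6.17² + 4.55²) = √58.7714 ≈ 7.6663 mm.
From the diagonal AOV: f = 7.6663 / (2·tan(23.25°)) = 7.6663 / 0.85927 ≈ 8.9218 mm.
Long-edge AOV = 2·arctan(6.17 / (2 × 8.9218)) = 2·arctan(0.34578) ≈ 38.1488°.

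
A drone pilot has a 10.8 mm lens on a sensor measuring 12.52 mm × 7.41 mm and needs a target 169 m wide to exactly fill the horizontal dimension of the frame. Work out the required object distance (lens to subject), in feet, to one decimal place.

478.3 ft

W: 169 m = 169000 mm.
Magnification m = w/W = dᵢ/dₒ; combined with 1/f = 1/dₒ + 1/dᵢ this gives dₒ = f·(1 + W/w).
dₒ = 10.8 mm × (1 + 169000/12.52) = 10.8 × 13499.4026 ≈ 145793.548 mm = 145793.548/304.8 ft = 478.325 ft.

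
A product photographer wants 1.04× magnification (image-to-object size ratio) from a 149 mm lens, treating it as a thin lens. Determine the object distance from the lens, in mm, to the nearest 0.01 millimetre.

With m = dᵢ/dₒ and 1/f = 1/dₒ + 1/dᵢ, substituting dᵢ = m·dₒ gives 1/f = (1 + 1/m)/dₒ, hence dₒ = f·(1 + 1/m).
dₒ = 149 × (1 + 1/1.04) = 149 × 1.96154 ≈ 292.269 mm.

292.27 mm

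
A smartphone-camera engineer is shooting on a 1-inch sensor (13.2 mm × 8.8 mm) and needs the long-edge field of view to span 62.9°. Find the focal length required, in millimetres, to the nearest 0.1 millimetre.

10.8 mm

From α = 2·arctan(w/2f) we get f = w / (2·tan(α/2)).
With w = 13.2 mm and α/2 = 31.45°, tan(α/2) ≈ 0.61160, so f ≈ 13.2 / 1.22320 ≈ 10.7913 mm.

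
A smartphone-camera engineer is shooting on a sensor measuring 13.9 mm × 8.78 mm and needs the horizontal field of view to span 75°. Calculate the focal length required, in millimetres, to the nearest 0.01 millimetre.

From α = 2·arctan(w/2f) we get f = w / (2·tan(α/2)).
With w = 13.9 mm and α/2 = 37.5°, tan(α/2) ≈ 0.76733, so f ≈ 13.9 / 1.53465 ≈ 9.0574 mm.

9.06 mm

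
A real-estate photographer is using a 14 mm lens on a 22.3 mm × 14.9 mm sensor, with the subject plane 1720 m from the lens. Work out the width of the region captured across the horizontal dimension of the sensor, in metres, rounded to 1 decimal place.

dₒ: 1720 m = 1.72e+06 mm.
Similar triangles through the lens centre give W/dₒ = w/dᵢ; with 1/f = 1/dₒ + 1/dᵢ this gives W = w·(dₒ − f)/f.
W = 22.3 mm × (1.72e+06 − 14) / 14 = 22.3 × 122856.1429 ≈ 2739691.986 mm = 2739.69 m.

2739.7 m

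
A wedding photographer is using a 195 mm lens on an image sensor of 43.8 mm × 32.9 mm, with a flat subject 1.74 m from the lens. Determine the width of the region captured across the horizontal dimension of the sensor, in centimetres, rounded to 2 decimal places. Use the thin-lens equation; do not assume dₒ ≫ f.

dₒ: 1.74 m = 1740 mm.
Similar triangles through the lens centre give W/dₒ = w/dᵢ; with 1/f = 1/dₒ + 1/dᵢ this gives W = w·(dₒ − f)/f.
W = 43.8 mm × (1740 − 195) / 195 = 43.8 × 7.9231 ≈ 347.031 mm = 34.7031 cm.

34.70 cm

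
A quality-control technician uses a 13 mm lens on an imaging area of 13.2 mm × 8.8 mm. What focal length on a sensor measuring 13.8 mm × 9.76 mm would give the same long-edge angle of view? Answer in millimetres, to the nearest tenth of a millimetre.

13.6 mm

Equal angle of view means equal width/f ratio, so f₂ = f₁ · (width₂/width₁) = 13 × 13.8/13.2.
f₂ = 13 × 1.04545 ≈ 13.591 mm.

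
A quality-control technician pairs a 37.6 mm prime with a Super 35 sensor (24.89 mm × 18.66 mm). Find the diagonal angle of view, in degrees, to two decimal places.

44.95°

Sensor diagonal = √(24.89² + 18.66²) = √967.7077 ≈ 31.1080 mm.
Angle of view α = 2·arctan(d/2f) with d = 31.1080 mm and f = 37.6 mm.
d/2f = 0.41367; arctan(0.41367) ≈ 22.4734°, so α ≈ 44.9468°.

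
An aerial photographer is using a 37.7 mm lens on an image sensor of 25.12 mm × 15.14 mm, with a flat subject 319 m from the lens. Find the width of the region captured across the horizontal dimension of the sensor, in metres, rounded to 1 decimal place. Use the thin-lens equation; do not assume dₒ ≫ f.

212.5 m

dₒ: 319 m = 319000 mm.
Similar triangles through the lens centre give W/dₒ = w/dᵢ; with 1/f = 1/dₒ + 1/dᵢ this gives W = w·(dₒ − f)/f.
W = 25.12 mm × (319000 − 37.7) / 37.7 = 25.12 × 8460.5385 ≈ 212528.726 mm = 212.529 m.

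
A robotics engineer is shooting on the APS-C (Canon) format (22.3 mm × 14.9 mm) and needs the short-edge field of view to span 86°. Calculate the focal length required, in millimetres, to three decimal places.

From α = 2·arctan(h/2f) we get f = h / (2·tan(α/2)).
With h = 14.9 mm and α/2 = 43°, tan(α/2) ≈ 0.93252, so f ≈ 14.9 / 1.86503 ≈ 7.9891 mm.

7.989 mm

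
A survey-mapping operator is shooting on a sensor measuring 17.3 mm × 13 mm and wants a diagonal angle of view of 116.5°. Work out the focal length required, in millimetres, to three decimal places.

6.696 mm

Sensor diagonal = √(17.3² + 13²) = √468.2900 ≈ 21.6400 mm.
From α = 2·arctan(d/2f) we get f = d / (2·tan(α/2)).
With d = 21.6400 mm and α/2 = 58.25°, tan(α/2) ≈ 1.61598, so f ≈ 21.6400 / 3.23196 ≈ 6.6956 mm.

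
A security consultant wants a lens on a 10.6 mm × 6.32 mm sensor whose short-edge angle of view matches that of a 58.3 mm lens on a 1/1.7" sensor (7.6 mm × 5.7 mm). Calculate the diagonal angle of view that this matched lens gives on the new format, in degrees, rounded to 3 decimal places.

Equal short-edge AOV ⇒ f₂ = f₁ · 6.32/5.7 = 58.3 × 1.10877 ≈ 64.6414 mm.
Sensor diagonal = √(10.6² + 6.32²) = √152.3024 ≈ 12.3411 mm.
Diagonal AOV on the new format = 2·arctan(12.3411 / (2 × 64.6414)) = 2·arctan(0.09546) ≈ 10.9056°.

10.906°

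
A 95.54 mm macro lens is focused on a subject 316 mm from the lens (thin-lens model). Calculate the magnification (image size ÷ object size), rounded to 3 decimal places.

Thin lens: 1/f = 1/dₒ + 1/dᵢ → 1/dᵢ = 1/95.54 − 1/316 = 0.0073023 mm⁻¹, so dᵢ ≈ 136.9438 mm.
Magnification m = dᵢ/dₒ = 136.9438/316 ≈ 0.43337.

0.433×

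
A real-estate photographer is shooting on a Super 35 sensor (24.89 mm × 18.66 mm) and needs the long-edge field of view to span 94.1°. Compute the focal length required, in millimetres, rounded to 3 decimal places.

From α = 2·arctan(w/2f) we get f = w / (2·tan(α/2)).
With w = 24.89 mm and α/2 = 47.05°, tan(α/2) ≈ 1.07425, so f ≈ 24.89 / 2.14849 ≈ 11.5849 mm.

11.585 mm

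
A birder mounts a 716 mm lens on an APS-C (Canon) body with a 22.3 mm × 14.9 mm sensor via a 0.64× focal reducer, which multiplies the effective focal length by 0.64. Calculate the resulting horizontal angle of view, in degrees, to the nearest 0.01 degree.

Effective focal length f = 716 × 0.64 = 458.24 mm.
α = 2·arctan(22.3 / (2 × 458.24)) = 2·arctan(0.02433) ≈ 2.7877°.

2.79°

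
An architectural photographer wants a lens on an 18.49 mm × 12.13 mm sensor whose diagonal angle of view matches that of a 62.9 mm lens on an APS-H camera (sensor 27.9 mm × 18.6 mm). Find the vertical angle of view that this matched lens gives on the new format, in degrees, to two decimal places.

Sensor diagonal = √(27.9² + 18.6²) = √1124.3700 ≈ 33.5316 mm.
Sensor diagonal = √(18.49² + 12.13²) = √489.0170 ≈ 22.1137 mm.
Equal diagonal AOV ⇒ f₂ = f₁ · 22.1137/33.5316 = 62.9 × 0.65949 ≈ 41.4818 mm.
Vertical AOV on the new format = 2·arctan(12.13 / (2 × 41.4818)) = 2·arctan(0.14621) ≈ 16.6364°.

16.64°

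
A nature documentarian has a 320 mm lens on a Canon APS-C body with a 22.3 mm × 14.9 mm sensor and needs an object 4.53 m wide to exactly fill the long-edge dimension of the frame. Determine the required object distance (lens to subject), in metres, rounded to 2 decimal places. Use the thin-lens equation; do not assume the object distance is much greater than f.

65.32 m

W: 4.53 m = 4530 mm.
Magnification m = w/W = dᵢ/dₒ; combined with 1/f = 1/dₒ + 1/dᵢ this gives dₒ = f·(1 + W/w).
dₒ = 320 mm × (1 + 4530/22.3) = 320 × 204.1390 ≈ 65324.484 mm = 65.3245 m.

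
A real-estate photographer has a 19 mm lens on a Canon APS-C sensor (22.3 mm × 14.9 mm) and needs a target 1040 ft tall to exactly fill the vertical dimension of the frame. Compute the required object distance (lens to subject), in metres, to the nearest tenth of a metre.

W: 1040 ft × 304.8 mm/ft = 316991.99 mm.
Magnification m = h/W = dᵢ/dₒ; combined with 1/f = 1/dₒ + 1/dᵢ this gives dₒ = f·(1 + W/h).
dₒ = 19 mm × (1 + 316992/14.9) = 19 × 21275.6302 ≈ 404236.974 mm = 404.237 m.

404.2 m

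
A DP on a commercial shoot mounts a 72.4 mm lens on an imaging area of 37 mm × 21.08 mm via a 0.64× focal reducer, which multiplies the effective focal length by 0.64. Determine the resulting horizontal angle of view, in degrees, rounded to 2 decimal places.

Effective focal length f = 72.4 × 0.64 = 46.336 mm.
α = 2·arctan(37 / (2 × 46.336)) = 2·arctan(0.39926) ≈ 43.5295°.

43.53°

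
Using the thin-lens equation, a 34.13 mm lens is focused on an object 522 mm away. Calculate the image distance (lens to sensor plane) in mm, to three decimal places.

36.518 mm

1/dᵢ = 1/f − 1/dₒ = 1/34.13 − 1/522 = 0.0273840 mm⁻¹.
dᵢ = 1/0.0273840 ≈ 36.5176 mm.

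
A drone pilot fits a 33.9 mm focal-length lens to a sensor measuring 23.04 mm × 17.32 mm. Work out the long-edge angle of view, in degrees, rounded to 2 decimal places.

37.54°

Angle of view α = 2·arctan(w/2f) with w = 23.04 mm and f = 33.9 mm.
w/2f = 0.33982; arctan(0.33982) ≈ 18.7689°, so α ≈ 37.5379°.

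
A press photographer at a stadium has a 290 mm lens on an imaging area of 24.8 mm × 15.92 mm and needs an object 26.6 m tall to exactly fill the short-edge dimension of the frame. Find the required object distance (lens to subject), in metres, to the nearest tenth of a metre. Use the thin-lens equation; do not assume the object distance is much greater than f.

W: 26.6 m = 26600 mm.
Magnification m = h/W = dᵢ/dₒ; combined with 1/f = 1/dₒ + 1/dᵢ this gives dₒ = f·(1 + W/h).
dₒ = 290 mm × (1 + 26600/15.92) = 290 × 1671.8543 ≈ 484837.739 mm = 484.838 m.

484.8 m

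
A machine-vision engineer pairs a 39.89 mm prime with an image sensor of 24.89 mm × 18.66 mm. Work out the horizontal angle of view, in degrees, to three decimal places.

Angle of view α = 2·arctan(w/2f) with w = 24.89 mm and f = 39.89 mm.
w/2f = 0.31198; arctan(0.31198) ≈ 17.3270°, so α ≈ 34.6541°.

34.654°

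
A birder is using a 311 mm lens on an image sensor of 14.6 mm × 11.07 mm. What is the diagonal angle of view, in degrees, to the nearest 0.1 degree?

3.4°

Sensor diagonal = √(14.6² + 11.07²) = √335.7049 ≈ 18.3223 mm.
Angle of view α = 2·arctan(d/2f) with d = 18.3223 mm and f = 311 mm.
d/2f = 0.02946; arctan(0.02946) ≈ 1.6873°, so α ≈ 3.3745°.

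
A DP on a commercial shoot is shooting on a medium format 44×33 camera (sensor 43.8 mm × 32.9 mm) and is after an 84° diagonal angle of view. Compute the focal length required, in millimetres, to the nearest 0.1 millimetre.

Sensor diagonal = √(43.8² + 32.9²) = √3000.8500 ≈ 54.7800 mm.
From α = 2·arctan(d/2f) we get f = d / (2·tan(α/2)).
With d = 54.7800 mm and α/2 = 42°, tan(α/2) ≈ 0.90040, so f ≈ 54.7800 / 1.80081 ≈ 30.4197 mm.

30.4 mm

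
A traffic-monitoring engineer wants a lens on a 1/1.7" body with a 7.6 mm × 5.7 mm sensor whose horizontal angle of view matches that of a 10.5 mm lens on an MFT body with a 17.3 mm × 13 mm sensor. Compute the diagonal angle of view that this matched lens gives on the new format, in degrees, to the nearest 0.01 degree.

91.68°

Equal horizontal AOV ⇒ f₂ = f₁ · 7.6/17.3 = 10.5 × 0.43931 ≈ 4.6127 mm.
Sensor diagonal = √(7.6² + 5.7²) = √90.2500 ≈ 9.5000 mm.
Diagonal AOV on the new format = 2·arctan(9.5000 / (2 × 4.6127)) = 2·arctan(1.02976) ≈ 91.6801°.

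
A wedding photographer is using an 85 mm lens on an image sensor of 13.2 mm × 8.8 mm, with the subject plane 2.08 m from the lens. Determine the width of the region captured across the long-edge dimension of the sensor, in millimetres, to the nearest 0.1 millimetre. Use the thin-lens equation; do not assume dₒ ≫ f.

309.8 mm

dₒ: 2.08 m = 2080 mm.
Similar triangles through the lens centre give W/dₒ = w/dᵢ; with 1/f = 1/dₒ + 1/dᵢ this gives W = w·(dₒ − f)/f.
W = 13.2 mm × (2080 − 85) / 85 = 13.2 × 23.4706 ≈ 309.812 mm.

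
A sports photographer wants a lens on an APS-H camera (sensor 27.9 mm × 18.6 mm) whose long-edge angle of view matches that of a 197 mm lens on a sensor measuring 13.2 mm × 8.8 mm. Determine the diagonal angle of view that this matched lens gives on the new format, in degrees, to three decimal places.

Equal long-edge AOV ⇒ f₂ = f₁ · 27.9/13.2 = 197 × 2.11364 ≈ 416.3864 mm.
Sensor diagonal = √(27.9² + 18.6²) = √1124.3700 ≈ 33.5316 mm.
Diagonal AOV on the new format = 2·arctan(33.5316 / (2 × 416.3864)) = 2·arctan(0.04027) ≈ 4.6115°.

4.612°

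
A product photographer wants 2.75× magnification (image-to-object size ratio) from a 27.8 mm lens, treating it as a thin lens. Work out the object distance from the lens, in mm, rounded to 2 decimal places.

With m = dᵢ/dₒ and 1/f = 1/dₒ + 1/dᵢ, substituting dᵢ = m·dₒ gives 1/f = (1 + 1/m)/dₒ, hence dₒ = f·(1 + 1/m).
dₒ = 27.8 × (1 + 1/2.75) = 27.8 × 1.36364 ≈ 37.909 mm.

37.91 mm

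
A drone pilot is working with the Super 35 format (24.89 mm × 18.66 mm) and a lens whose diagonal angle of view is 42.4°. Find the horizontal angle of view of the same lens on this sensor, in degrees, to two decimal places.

Sensor diagonal = √(24.89² + 18.66²) = √967.7077 ≈ 31.1080 mm.
From the diagonal AOV: f = 31.1080 / (2·tan(21.2°)) = 31.1080 / 0.77575 ≈ 40.1006 mm.
Horizontal AOV = 2·arctan(24.89 / (2 × 40.1006)) = 2·arctan(0.31034) ≈ 34.4829°.

34.48°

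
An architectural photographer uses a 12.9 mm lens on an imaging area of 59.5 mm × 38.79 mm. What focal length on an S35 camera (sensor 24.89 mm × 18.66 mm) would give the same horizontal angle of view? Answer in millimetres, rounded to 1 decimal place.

Equal angle of view means equal width/f ratio, so f₂ = f₁ · (width₂/width₁) = 12.9 × 24.89/59.5.
f₂ = 12.9 × 0.41832 ≈ 5.396 mm.

5.4 mm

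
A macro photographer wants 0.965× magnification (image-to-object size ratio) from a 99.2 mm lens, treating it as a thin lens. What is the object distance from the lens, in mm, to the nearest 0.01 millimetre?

202.00 mm

With m = dᵢ/dₒ and 1/f = 1/dₒ + 1/dᵢ, substituting dᵢ = m·dₒ gives 1/f = (1 + 1/m)/dₒ, hence dₒ = f·(1 + 1/m).
dₒ = 99.2 × (1 + 1/0.965) = 99.2 × 2.03627 ≈ 201.998 mm.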